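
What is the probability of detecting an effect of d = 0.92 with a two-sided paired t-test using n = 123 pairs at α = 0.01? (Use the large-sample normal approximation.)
Power ≈ 1.00

Power calculation (paired t-test, normal approximation):
z_β = d · √n - z_{α/2}
z_β = 0.92 · √123 - 2.576
z_β = 0.92 · 11.091 - 2.576
z_β = 7.627

Power = Φ(z_β) = Φ(7.627) ≈ 1.000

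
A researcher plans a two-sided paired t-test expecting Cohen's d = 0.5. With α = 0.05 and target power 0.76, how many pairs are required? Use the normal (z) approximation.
n = 29 pairs

Sample size formula (paired t-test, normal approximation):
n = ((z_{α/2} + z_β) / d)²

z_{α/2} = 1.960 (for α = 0.05, two-sided)
z_β = 0.706 (for power = 0.76)
d = 0.5

n = ((1.960 + 0.706) / 0.5)²
n = (5.332)²
n ≈ 28.43
Round up to the next whole number: n = 29 pairs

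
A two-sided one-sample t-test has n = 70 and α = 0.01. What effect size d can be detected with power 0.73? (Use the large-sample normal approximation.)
d ≈ 0.38

Minimum detectable effect (one-sample t-test, normal approximation):
d = (z_{α/2} + z_β) / √n
d = (2.576 + 0.613) / √70
d = 3.189 / 8.367
d ≈ 0.38

By Cohen's convention (0.2 small / 0.5 medium / 0.8 large): small effect.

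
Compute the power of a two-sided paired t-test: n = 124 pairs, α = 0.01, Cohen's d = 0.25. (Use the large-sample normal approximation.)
Power ≈ 0.58

Power calculation (paired t-test, normal approximation):
z_β = d · √n - z_{α/2}
z_β = 0.25 · √124 - 2.576
z_β = 0.25 · 11.136 - 2.576
z_β = 0.208

Power = Φ(z_β) = Φ(0.208) ≈ 0.582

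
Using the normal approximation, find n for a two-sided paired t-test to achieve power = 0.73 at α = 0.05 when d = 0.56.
n = 22 pairs

Sample size formula (paired t-test, normal approximation):
n = ((z_{α/2} + z_β) / d)²

z_{α/2} = 1.960 (for α = 0.05, two-sided)
z_β = 0.613 (for power = 0.73)
d = 0.56

n = ((1.960 + 0.613) / 0.56)²
n = (4.595)²
n ≈ 21.11
Round up to the next whole number: n = 22 pairs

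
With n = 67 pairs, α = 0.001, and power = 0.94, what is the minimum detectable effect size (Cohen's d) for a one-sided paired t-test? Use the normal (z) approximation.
d ≈ 0.57

Minimum detectable effect (paired t-test, normal approximation):
d = (z_α + z_β) / √n
d = (3.090 + 1.555) / √67
d = 4.645 / 8.185
d ≈ 0.57

By Cohen's convention (0.2 small / 0.5 medium / 0.8 large): medium effect.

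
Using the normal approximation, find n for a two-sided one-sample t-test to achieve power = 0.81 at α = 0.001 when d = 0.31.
n = 181

Sample size formula (one-sample t-test, normal approximation):
n = ((z_{α/2} + z_β) / d)²

z_{α/2} = 3.291 (for α = 0.001, two-sided)
z_β = 0.878 (for power = 0.81)
d = 0.31

n = ((3.291 + 0.878) / 0.31)²
n = (13.448)²
n ≈ 180.85
Round up to the next whole number: n = 181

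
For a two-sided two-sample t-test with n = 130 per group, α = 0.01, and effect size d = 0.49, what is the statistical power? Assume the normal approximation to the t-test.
Power ≈ 0.92

Power calculation (two-sample t-test, normal approximation):
z_β = d · √(n/2) - z_{α/2}
z_β = 0.49 · √(130/2) - 2.576
z_β = 0.49 · 8.062 - 2.576
z_β = 1.375

Power = Φ(z_β) = Φ(1.375) ≈ 0.915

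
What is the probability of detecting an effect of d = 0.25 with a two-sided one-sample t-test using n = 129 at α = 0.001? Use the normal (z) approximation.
Power ≈ 0.33

Power calculation (one-sample t-test, normal approximation):
z_β = d · √n - z_{α/2}
z_β = 0.25 · √129 - 3.291
z_β = 0.25 · 11.358 - 3.291
z_β = -0.451

Power = Φ(z_β) = Φ(-0.451) ≈ 0.326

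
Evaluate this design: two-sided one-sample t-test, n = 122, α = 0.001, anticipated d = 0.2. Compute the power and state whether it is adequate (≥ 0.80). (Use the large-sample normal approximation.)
Power ≈ 0.14; the study is underpowered (power < 0.80)

Power calculation (one-sample t-test, normal approximation):
z_β = d · √n - z_{α/2}
z_β = 0.2 · √122 - 3.291
z_β = 0.2 · 11.045 - 3.291
z_β = -1.081

Power = Φ(z_β) = Φ(-1.081) ≈ 0.140

Effect size d = 0.2 is small by Cohen's convention (0.2/0.5/0.8).

Threshold: power ≥ 0.80 is conventionally adequate.
Power ≈ 0.14 → the study is underpowered (power < 0.80).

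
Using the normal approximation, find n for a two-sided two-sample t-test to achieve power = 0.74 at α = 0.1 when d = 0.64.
n = 26 per group

Sample size formula (two-sample t-test, normal approximation):
n = 2 · ((z_{α/2} + z_β) / d)²

z_{α/2} = 1.645 (for α = 0.1, two-sided)
z_β = 0.643 (for power = 0.74)
d = 0.64

n = 2 · ((1.645 + 0.643) / 0.64)²
n = 2 · (3.575)²
n ≈ 25.56
Round up to the next whole number: n = 26 per group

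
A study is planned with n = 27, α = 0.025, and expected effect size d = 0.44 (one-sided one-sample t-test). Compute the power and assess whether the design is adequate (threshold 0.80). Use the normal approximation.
Power ≈ 0.63; the study is underpowered (power < 0.80)

Power calculation (one-sample t-test, normal approximation):
z_β = d · √n - z_α
z_β = 0.44 · √27 - 1.960
z_β = 0.44 · 5.196 - 1.960
z_β = 0.326

Power = Φ(z_β) = Φ(0.326) ≈ 0.628

Effect size d = 0.44 is small by Cohen's convention (0.2/0.5/0.8).

Threshold: power ≥ 0.80 is conventionally adequate.
Power ≈ 0.63 → the study is underpowered (power < 0.80).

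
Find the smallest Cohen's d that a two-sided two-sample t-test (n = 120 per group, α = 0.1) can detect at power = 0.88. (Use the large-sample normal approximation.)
d ≈ 0.36

Minimum detectable effect (two-sample t-test, normal approximation):
d = (z_{α/2} + z_β) / √(n/2)
d = (1.645 + 1.175) / √(120/2)
d = 2.820 / 7.746
d ≈ 0.36

By Cohen's convention (0.2 small / 0.5 medium / 0.8 large): small effect.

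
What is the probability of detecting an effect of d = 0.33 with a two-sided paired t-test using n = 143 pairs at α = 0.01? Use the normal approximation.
Power ≈ 0.91

Power calculation (paired t-test, normal approximation):
z_β = d · √n - z_{α/2}
z_β = 0.33 · √143 - 2.576
z_β = 0.33 · 11.958 - 2.576
z_β = 1.370

Power = Φ(z_β) = Φ(1.370) ≈ 0.915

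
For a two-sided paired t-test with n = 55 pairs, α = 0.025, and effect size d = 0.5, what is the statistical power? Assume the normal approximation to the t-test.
Power ≈ 0.93

Power calculation (paired t-test, normal approximation):
z_β = d · √n - z_{α/2}
z_β = 0.5 · √55 - 2.241
z_β = 0.5 · 7.416 - 2.241
z_β = 1.467

Power = Φ(z_β) = Φ(1.467) ≈ 0.929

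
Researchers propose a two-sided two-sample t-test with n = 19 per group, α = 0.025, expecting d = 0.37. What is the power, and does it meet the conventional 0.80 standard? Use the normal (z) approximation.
Power ≈ 0.14; the study is underpowered (power < 0.80)

Power calculation (two-sample t-test, normal approximation):
z_β = d · √(n/2) - z_{α/2}
z_β = 0.37 · √(19/2) - 2.241
z_β = 0.37 · 3.082 - 2.241
z_β = -1.101

Power = Φ(z_β) = Φ(-1.101) ≈ 0.135

Effect size d = 0.37 is small by Cohen's convention (0.2/0.5/0.8).

Threshold: power ≥ 0.80 is conventionally adequate.
Power ≈ 0.14 → the study is underpowered (power < 0.80).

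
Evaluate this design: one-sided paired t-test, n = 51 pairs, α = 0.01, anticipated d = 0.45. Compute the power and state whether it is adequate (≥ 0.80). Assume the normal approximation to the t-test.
Power ≈ 0.81; the study is adequately powered (power ≥ 0.80)

Power calculation (paired t-test, normal approximation):
z_β = d · √n - z_α
z_β = 0.45 · √51 - 2.326
z_β = 0.45 · 7.141 - 2.326
z_β = 0.887

Power = Φ(z_β) = Φ(0.887) ≈ 0.813

Effect size d = 0.45 is small by Cohen's convention (0.2/0.5/0.8).

Threshold: power ≥ 0.80 is conventionally adequate.
Power ≈ 0.81 → the study is adequately powered (power ≥ 0.80).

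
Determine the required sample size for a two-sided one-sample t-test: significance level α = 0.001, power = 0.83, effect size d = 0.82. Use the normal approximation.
n = 27

Sample size formula (one-sample t-test, normal approximation):
n = ((z_{α/2} + z_β) / d)²

z_{α/2} = 3.291 (for α = 0.001, two-sided)
z_β = 0.954 (for power = 0.83)
d = 0.82

n = ((3.291 + 0.954) / 0.82)²
n = (5.177)²
n ≈ 26.80
Round up to the next whole number: n = 27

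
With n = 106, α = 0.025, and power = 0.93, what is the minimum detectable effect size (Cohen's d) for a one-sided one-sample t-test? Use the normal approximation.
d ≈ 0.33

Minimum detectable effect (one-sample t-test, normal approximation):
d = (z_α + z_β) / √n
d = (1.960 + 1.476) / √106
d = 3.436 / 10.296
d ≈ 0.33

By Cohen's convention (0.2 small / 0.5 medium / 0.8 large): small effect.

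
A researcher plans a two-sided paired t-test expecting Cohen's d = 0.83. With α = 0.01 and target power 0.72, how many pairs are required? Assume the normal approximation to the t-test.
n = 15 pairs

Sample size formula (paired t-test, normal approximation):
n = ((z_{α/2} + z_β) / d)²

z_{α/2} = 2.576 (for α = 0.01, two-sided)
z_β = 0.583 (for power = 0.72)
d = 0.83

n = ((2.576 + 0.583) / 0.83)²
n = (3.806)²
n ≈ 14.49
Round up to the next whole number: n = 15 pairs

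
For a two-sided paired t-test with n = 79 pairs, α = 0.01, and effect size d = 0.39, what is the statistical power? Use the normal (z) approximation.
Power ≈ 0.81

Power calculation (paired t-test, normal approximation):
z_β = d · √n - z_{α/2}
z_β = 0.39 · √79 - 2.576
z_β = 0.39 · 8.888 - 2.576
z_β = 0.891

Power = Φ(z_β) = Φ(0.891) ≈ 0.813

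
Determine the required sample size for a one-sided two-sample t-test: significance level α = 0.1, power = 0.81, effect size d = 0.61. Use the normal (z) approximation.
n = 26 per group

Sample size formula (two-sample t-test, normal approximation):
n = 2 · ((z_α + z_β) / d)²

z_α = 1.282 (for α = 0.1, one-sided)
z_β = 0.878 (for power = 0.81)
d = 0.61

n = 2 · ((1.282 + 0.878) / 0.61)²
n = 2 · (3.541)²
n ≈ 25.08
Round up to the next whole number: n = 26 per group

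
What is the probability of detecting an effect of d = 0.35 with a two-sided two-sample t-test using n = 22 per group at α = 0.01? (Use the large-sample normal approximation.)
Power ≈ 0.08

Power calculation (two-sample t-test, normal approximation):
z_β = d · √(n/2) - z_{α/2}
z_β = 0.35 · √(22/2) - 2.576
z_β = 0.35 · 3.317 - 2.576
z_β = -1.415

Power = Φ(z_β) = Φ(-1.415) ≈ 0.079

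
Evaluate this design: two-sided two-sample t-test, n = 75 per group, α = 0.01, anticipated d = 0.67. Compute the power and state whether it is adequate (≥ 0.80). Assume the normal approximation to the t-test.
Power ≈ 0.94; the study is adequately powered (power ≥ 0.80)

Power calculation (two-sample t-test, normal approximation):
z_β = d · √(n/2) - z_{α/2}
z_β = 0.67 · √(75/2) - 2.576
z_β = 0.67 · 6.124 - 2.576
z_β = 1.527

Power = Φ(z_β) = Φ(1.527) ≈ 0.937

Effect size d = 0.67 is medium by Cohen's convention (0.2/0.5/0.8).

Threshold: power ≥ 0.80 is conventionally adequate.
Power ≈ 0.94 → the study is adequately powered (power ≥ 0.80).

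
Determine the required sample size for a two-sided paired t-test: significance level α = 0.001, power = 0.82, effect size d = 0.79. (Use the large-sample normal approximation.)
n = 29 pairs

Sample size formula (paired t-test, normal approximation):
n = ((z_{α/2} + z_β) / d)²

z_{α/2} = 3.291 (for α = 0.001, two-sided)
z_β = 0.915 (for power = 0.82)
d = 0.79

n = ((3.291 + 0.915) / 0.79)²
n = (5.324)²
n ≈ 28.34
Round up to the next whole number: n = 29 pairs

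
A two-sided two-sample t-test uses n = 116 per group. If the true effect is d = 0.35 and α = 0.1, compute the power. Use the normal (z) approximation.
Power ≈ 0.85

Power calculation (two-sample t-test, normal approximation):
z_β = d · √(n/2) - z_{α/2}
z_β = 0.35 · √(116/2) - 1.645
z_β = 0.35 · 7.616 - 1.645
z_β = 1.021

Power = Φ(z_β) = Φ(1.021) ≈ 0.846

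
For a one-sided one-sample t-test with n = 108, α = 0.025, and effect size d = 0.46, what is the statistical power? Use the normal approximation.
Power ≈ 1.00

Power calculation (one-sample t-test, normal approximation):
z_β = d · √n - z_α
z_β = 0.46 · √108 - 1.960
z_β = 0.46 · 10.392 - 1.960
z_β = 2.820

Power = Φ(z_β) = Φ(2.820) ≈ 0.998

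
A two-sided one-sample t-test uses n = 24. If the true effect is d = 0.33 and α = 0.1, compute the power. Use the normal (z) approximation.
Power ≈ 0.49

Power calculation (one-sample t-test, normal approximation):
z_β = d · √n - z_{α/2}
z_β = 0.33 · √24 - 1.645
z_β = 0.33 · 4.899 - 1.645
z_β = -0.028

Power = Φ(z_β) = Φ(-0.028) ≈ 0.489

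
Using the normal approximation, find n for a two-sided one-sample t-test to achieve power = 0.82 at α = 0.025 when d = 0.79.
n = 16

Sample size formula (one-sample t-test, normal approximation):
n = ((z_{α/2} + z_β) / d)²

z_{α/2} = 2.241 (for α = 0.025, two-sided)
z_β = 0.915 (for power = 0.82)
d = 0.79

n = ((2.241 + 0.915) / 0.79)²
n = (3.995)²
n ≈ 15.96
Round up to the next whole number: n = 16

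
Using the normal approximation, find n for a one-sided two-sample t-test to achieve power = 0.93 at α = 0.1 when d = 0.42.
n = 87 per group

Sample size formula (two-sample t-test, normal approximation):
n = 2 · ((z_α + z_β) / d)²

z_α = 1.282 (for α = 0.1, one-sided)
z_β = 1.476 (for power = 0.93)
d = 0.42

n = 2 · ((1.282 + 1.476) / 0.42)²
n = 2 · (6.567)²
n ≈ 86.25
Round up to the next whole number: n = 87 per group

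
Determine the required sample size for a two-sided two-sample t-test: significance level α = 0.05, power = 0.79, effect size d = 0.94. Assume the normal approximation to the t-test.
n = 18 per group

Sample size formula (two-sample t-test, normal approximation):
n = 2 · ((z_{α/2} + z_β) / d)²

z_{α/2} = 1.960 (for α = 0.05, two-sided)
z_β = 0.806 (for power = 0.79)
d = 0.94

n = 2 · ((1.960 + 0.806) / 0.94)²
n = 2 · (2.943)²
n ≈ 17.32
Round up to the next whole number: n = 18 per group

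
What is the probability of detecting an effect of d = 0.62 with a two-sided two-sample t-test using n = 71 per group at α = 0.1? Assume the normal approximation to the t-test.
Power ≈ 0.98

Power calculation (two-sample t-test, normal approximation):
z_β = d · √(n/2) - z_{α/2}
z_β = 0.62 · √(71/2) - 1.645
z_β = 0.62 · 5.958 - 1.645
z_β = 2.049

Power = Φ(z_β) = Φ(2.049) ≈ 0.980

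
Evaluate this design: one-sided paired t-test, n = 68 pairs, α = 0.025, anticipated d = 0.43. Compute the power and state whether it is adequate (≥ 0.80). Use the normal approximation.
Power ≈ 0.94; the study is adequately powered (power ≥ 0.80)

Power calculation (paired t-test, normal approximation):
z_β = d · √n - z_α
z_β = 0.43 · √68 - 1.960
z_β = 0.43 · 8.246 - 1.960
z_β = 1.586

Power = Φ(z_β) = Φ(1.586) ≈ 0.944

Effect size d = 0.43 is small by Cohen's convention (0.2/0.5/0.8).

Threshold: power ≥ 0.80 is conventionally adequate.
Power ≈ 0.94 → the study is adequately powered (power ≥ 0.80).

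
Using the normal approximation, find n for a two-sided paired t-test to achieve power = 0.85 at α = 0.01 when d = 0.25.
n = 209 pairs

Sample size formula (paired t-test, normal approximation):
n = ((z_{α/2} + z_β) / d)²

z_{α/2} = 2.576 (for α = 0.01, two-sided)
z_β = 1.036 (for power = 0.85)
d = 0.25

n = ((2.576 + 1.036) / 0.25)²
n = (14.448)²
n ≈ 208.74
Round up to the next whole number: n = 209 pairs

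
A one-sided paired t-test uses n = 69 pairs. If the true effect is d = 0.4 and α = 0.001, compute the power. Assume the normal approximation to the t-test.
Power ≈ 0.59

Power calculation (paired t-test, normal approximation):
z_β = d · √n - z_α
z_β = 0.4 · √69 - 3.090
z_β = 0.4 · 8.307 - 3.090
z_β = 0.232

Power = Φ(z_β) = Φ(0.232) ≈ 0.592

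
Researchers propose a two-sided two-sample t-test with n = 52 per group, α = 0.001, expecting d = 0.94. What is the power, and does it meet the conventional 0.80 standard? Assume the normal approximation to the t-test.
Power ≈ 0.93; the study is adequately powered (power ≥ 0.80)

Power calculation (two-sample t-test, normal approximation):
z_β = d · √(n/2) - z_{α/2}
z_β = 0.94 · √(52/2) - 3.291
z_β = 0.94 · 5.099 - 3.291
z_β = 1.503

Power = Φ(z_β) = Φ(1.503) ≈ 0.934

Effect size d = 0.94 is large by Cohen's convention (0.2/0.5/0.8).

Threshold: power ≥ 0.80 is conventionally adequate.
Power ≈ 0.93 → the study is adequately powered (power ≥ 0.80).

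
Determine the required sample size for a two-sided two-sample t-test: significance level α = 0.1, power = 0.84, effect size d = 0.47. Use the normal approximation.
n = 64 per group

Sample size formula (two-sample t-test, normal approximation):
n = 2 · ((z_{α/2} + z_β) / d)²

z_{α/2} = 1.645 (for α = 0.1, two-sided)
z_β = 0.994 (for power = 0.84)
d = 0.47

n = 2 · ((1.645 + 0.994) / 0.47)²
n = 2 · (5.615)²
n ≈ 63.06
Round up to the next whole number: n = 64 per group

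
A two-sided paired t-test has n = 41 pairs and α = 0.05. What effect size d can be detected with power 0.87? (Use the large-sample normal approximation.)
d ≈ 0.48

Minimum detectable effect (paired t-test, normal approximation):
d = (z_{α/2} + z_β) / √n
d = (1.960 + 1.126) / √41
d = 3.086 / 6.403
d ≈ 0.48

By Cohen's convention (0.2 small / 0.5 medium / 0.8 large): small effect.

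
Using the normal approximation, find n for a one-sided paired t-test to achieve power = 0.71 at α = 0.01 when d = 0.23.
n = 157 pairs

Sample size formula (paired t-test, normal approximation):
n = ((z_α + z_β) / d)²

z_α = 2.326 (for α = 0.01, one-sided)
z_β = 0.553 (for power = 0.71)
d = 0.23

n = ((2.326 + 0.553) / 0.23)²
n = (12.517)²
n ≈ 156.68
Round up to the next whole number: n = 157 pairs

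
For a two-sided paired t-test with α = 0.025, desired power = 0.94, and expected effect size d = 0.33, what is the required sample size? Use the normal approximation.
n = 133 pairs

Sample size formula (paired t-test, normal approximation):
n = ((z_{α/2} + z_β) / d)²

z_{α/2} = 2.241 (for α = 0.025, two-sided)
z_β = 1.555 (for power = 0.94)
d = 0.33

n = ((2.241 + 1.555) / 0.33)²
n = (11.503)²
n ≈ 132.32
Round up to the next whole number: n = 133 pairs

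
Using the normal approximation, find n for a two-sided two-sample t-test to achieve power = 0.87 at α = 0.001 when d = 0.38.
n = 271 per group

Sample size formula (two-sample t-test, normal approximation):
n = 2 · ((z_{α/2} + z_β) / d)²

z_{α/2} = 3.291 (for α = 0.001, two-sided)
z_β = 1.126 (for power = 0.87)
d = 0.38

n = 2 · ((3.291 + 1.126) / 0.38)²
n = 2 · (11.624)²
n ≈ 270.23
Round up to the next whole number: n = 271 per group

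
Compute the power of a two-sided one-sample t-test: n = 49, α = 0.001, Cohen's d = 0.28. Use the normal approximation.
Power ≈ 0.09

Power calculation (one-sample t-test, normal approximation):
z_β = d · √n - z_{α/2}
z_β = 0.28 · √49 - 3.291
z_β = 0.28 · 7.000 - 3.291
z_β = -1.331

Power = Φ(z_β) = Φ(-1.331) ≈ 0.092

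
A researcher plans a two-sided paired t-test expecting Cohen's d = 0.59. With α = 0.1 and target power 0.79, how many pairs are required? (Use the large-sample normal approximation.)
n = 18 pairs

Sample size formula (paired t-test, normal approximation):
n = ((z_{α/2} + z_β) / d)²

z_{α/2} = 1.645 (for α = 0.1, two-sided)
z_β = 0.806 (for power = 0.79)
d = 0.59

n = ((1.645 + 0.806) / 0.59)²
n = (4.154)²
n ≈ 17.26
Round up to the next whole number: n = 18 pairs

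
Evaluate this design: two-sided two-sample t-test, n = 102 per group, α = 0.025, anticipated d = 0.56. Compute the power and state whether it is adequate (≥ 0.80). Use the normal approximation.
Power ≈ 0.96; the study is adequately powered (power ≥ 0.80)

Power calculation (two-sample t-test, normal approximation):
z_β = d · √(n/2) - z_{α/2}
z_β = 0.56 · √(102/2) - 2.241
z_β = 0.56 · 7.141 - 2.241
z_β = 1.758

Power = Φ(z_β) = Φ(1.758) ≈ 0.961

Effect size d = 0.56 is medium by Cohen's convention (0.2/0.5/0.8).

Threshold: power ≥ 0.80 is conventionally adequate.
Power ≈ 0.96 → the study is adequately powered (power ≥ 0.80).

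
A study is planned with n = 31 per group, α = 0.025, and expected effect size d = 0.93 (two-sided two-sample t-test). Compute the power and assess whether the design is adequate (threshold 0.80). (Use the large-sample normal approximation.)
Power ≈ 0.92; the study is adequately powered (power ≥ 0.80)

Power calculation (two-sample t-test, normal approximation):
z_β = d · √(n/2) - z_{α/2}
z_β = 0.93 · √(31/2) - 2.241
z_β = 0.93 · 3.937 - 2.241
z_β = 1.420

Power = Φ(z_β) = Φ(1.420) ≈ 0.922

Effect size d = 0.93 is large by Cohen's convention (0.2/0.5/0.8).

Threshold: power ≥ 0.80 is conventionally adequate.
Power ≈ 0.92 → the study is adequately powered (power ≥ 0.80).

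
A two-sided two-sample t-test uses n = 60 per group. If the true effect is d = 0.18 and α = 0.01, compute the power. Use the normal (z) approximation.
Power ≈ 0.06

Power calculation (two-sample t-test, normal approximation):
z_β = d · √(n/2) - z_{α/2}
z_β = 0.18 · √(60/2) - 2.576
z_β = 0.18 · 5.477 - 2.576
z_β = -1.590

Power = Φ(z_β) = Φ(-1.590) ≈ 0.056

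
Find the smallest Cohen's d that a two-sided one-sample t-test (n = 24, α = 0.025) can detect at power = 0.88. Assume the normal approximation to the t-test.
d ≈ 0.70

Minimum detectable effect (one-sample t-test, normal approximation):
d = (z_{α/2} + z_β) / √n
d = (2.241 + 1.175) / √24
d = 3.416 / 4.899
d ≈ 0.70

By Cohen's convention (0.2 small / 0.5 medium / 0.8 large): medium effect.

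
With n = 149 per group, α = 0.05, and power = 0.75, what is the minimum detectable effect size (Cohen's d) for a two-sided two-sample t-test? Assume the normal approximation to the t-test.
d ≈ 0.31

Minimum detectable effect (two-sample t-test, normal approximation):
d = (z_{α/2} + z_β) / √(n/2)
d = (1.960 + 0.674) / √(149/2)
d = 2.634 / 8.631
d ≈ 0.31

By Cohen's convention (0.2 small / 0.5 medium / 0.8 large): small effect.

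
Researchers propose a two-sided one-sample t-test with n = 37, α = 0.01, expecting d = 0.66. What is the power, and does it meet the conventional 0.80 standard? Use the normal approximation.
Power ≈ 0.92; the study is adequately powered (power ≥ 0.80)

Power calculation (one-sample t-test, normal approximation):
z_β = d · √n - z_{α/2}
z_β = 0.66 · √37 - 2.576
z_β = 0.66 · 6.083 - 2.576
z_β = 1.439

Power = Φ(z_β) = Φ(1.439) ≈ 0.925

Effect size d = 0.66 is medium by Cohen's convention (0.2/0.5/0.8).

Threshold: power ≥ 0.80 is conventionally adequate.
Power ≈ 0.92 → the study is adequately powered (power ≥ 0.80).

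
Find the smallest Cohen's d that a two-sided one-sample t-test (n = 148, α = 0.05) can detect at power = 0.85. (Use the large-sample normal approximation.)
d ≈ 0.25

Minimum detectable effect (one-sample t-test, normal approximation):
d = (z_{α/2} + z_β) / √n
d = (1.960 + 1.036) / √148
d = 2.996 / 12.166
d ≈ 0.25

By Cohen's convention (0.2 small / 0.5 medium / 0.8 large): small effect.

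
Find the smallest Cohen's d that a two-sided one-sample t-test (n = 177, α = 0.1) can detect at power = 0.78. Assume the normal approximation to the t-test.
d ≈ 0.18

Minimum detectable effect (one-sample t-test, normal approximation):
d = (z_{α/2} + z_β) / √n
d = (1.645 + 0.772) / √177
d = 2.417 / 13.304
d ≈ 0.18

By Cohen's convention (0.2 small / 0.5 medium / 0.8 large): very small effect.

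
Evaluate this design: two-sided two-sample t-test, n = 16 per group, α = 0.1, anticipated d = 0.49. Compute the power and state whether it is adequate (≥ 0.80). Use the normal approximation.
Power ≈ 0.40; the study is underpowered (power < 0.80)

Power calculation (two-sample t-test, normal approximation):
z_β = d · √(n/2) - z_{α/2}
z_β = 0.49 · √(16/2) - 1.645
z_β = 0.49 · 2.828 - 1.645
z_β = -0.259

Power = Φ(z_β) = Φ(-0.259) ≈ 0.398

Effect size d = 0.49 is small by Cohen's convention (0.2/0.5/0.8).

Threshold: power ≥ 0.80 is conventionally adequate.
Power ≈ 0.40 → the study is underpowered (power < 0.80).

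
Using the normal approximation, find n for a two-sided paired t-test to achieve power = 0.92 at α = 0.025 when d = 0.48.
n = 58 pairs

Sample size formula (paired t-test, normal approximation):
n = ((z_{α/2} + z_β) / d)²

z_{α/2} = 2.241 (for α = 0.025, two-sided)
z_β = 1.405 (for power = 0.92)
d = 0.48

n = ((2.241 + 1.405) / 0.48)²
n = (7.596)²
n ≈ 57.70
Round up to the next whole number: n = 58 pairs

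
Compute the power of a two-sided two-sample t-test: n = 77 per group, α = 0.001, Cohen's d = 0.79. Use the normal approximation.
Power ≈ 0.95

Power calculation (two-sample t-test, normal approximation):
z_β = d · √(n/2) - z_{α/2}
z_β = 0.79 · √(77/2) - 3.291
z_β = 0.79 · 6.205 - 3.291
z_β = 1.611

Power = Φ(z_β) = Φ(1.611) ≈ 0.946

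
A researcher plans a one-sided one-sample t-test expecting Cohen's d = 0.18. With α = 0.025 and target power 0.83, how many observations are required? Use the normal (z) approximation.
n = 263

Sample size formula (one-sample t-test, normal approximation):
n = ((z_α + z_β) / d)²

z_α = 1.960 (for α = 0.025, one-sided)
z_β = 0.954 (for power = 0.83)
d = 0.18

n = ((1.960 + 0.954) / 0.18)²
n = (16.189)²
n ≈ 262.08
Round up to the next whole number: n = 263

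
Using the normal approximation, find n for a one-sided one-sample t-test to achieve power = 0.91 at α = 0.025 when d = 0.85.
n = 16

Sample size formula (one-sample t-test, normal approximation):
n = ((z_α + z_β) / d)²

z_α = 1.960 (for α = 0.025, one-sided)
z_β = 1.341 (for power = 0.91)
d = 0.85

n = ((1.960 + 1.341) / 0.85)²
n = (3.884)²
n ≈ 15.09
Round up to the next whole number: n = 16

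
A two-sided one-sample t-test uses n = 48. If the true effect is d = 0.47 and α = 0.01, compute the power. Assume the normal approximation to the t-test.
Power ≈ 0.75

Power calculation (one-sample t-test, normal approximation):
z_β = d · √n - z_{α/2}
z_β = 0.47 · √48 - 2.576
z_β = 0.47 · 6.928 - 2.576
z_β = 0.680

Power = Φ(z_β) = Φ(0.680) ≈ 0.752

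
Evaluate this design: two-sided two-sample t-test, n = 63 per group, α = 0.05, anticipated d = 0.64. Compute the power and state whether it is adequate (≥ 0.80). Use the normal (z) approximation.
Power ≈ 0.95; the study is adequately powered (power ≥ 0.80)

Power calculation (two-sample t-test, normal approximation):
z_β = d · √(n/2) - z_{α/2}
z_β = 0.64 · √(63/2) - 1.960
z_β = 0.64 · 5.612 - 1.960
z_β = 1.632

Power = Φ(z_β) = Φ(1.632) ≈ 0.949

Effect size d = 0.64 is medium by Cohen's convention (0.2/0.5/0.8).

Threshold: power ≥ 0.80 is conventionally adequate.
Power ≈ 0.95 → the study is adequately powered (power ≥ 0.80).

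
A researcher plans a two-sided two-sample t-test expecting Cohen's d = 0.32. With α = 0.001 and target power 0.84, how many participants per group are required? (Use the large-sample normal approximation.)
n = 359 per group

Sample size formula (two-sample t-test, normal approximation):
n = 2 · ((z_{α/2} + z_β) / d)²

z_{α/2} = 3.291 (for α = 0.001, two-sided)
z_β = 0.994 (for power = 0.84)
d = 0.32

n = 2 · ((3.291 + 0.994) / 0.32)²
n = 2 · (13.391)²
n ≈ 358.64
Round up to the next whole number: n = 359 per group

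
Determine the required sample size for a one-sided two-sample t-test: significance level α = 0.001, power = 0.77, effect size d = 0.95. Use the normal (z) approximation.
n = 33 per group

Sample size formula (two-sample t-test, normal approximation):
n = 2 · ((z_α + z_β) / d)²

z_α = 3.090 (for α = 0.001, one-sided)
z_β = 0.739 (for power = 0.77)
d = 0.95

n = 2 · ((3.090 + 0.739) / 0.95)²
n = 2 · (4.031)²
n ≈ 32.50
Round up to the next whole number: n = 33 per group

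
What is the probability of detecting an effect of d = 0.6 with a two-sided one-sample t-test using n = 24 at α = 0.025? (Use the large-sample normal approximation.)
Power ≈ 0.76

Power calculation (one-sample t-test, normal approximation):
z_β = d · √n - z_{α/2}
z_β = 0.6 · √24 - 2.241
z_β = 0.6 · 4.899 - 2.241
z_β = 0.698

Power = Φ(z_β) = Φ(0.698) ≈ 0.757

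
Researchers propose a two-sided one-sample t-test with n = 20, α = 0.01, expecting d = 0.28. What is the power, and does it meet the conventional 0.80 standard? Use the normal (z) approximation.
Power ≈ 0.09; the study is underpowered (power < 0.80)

Power calculation (one-sample t-test, normal approximation):
z_β = d · √n - z_{α/2}
z_β = 0.28 · √20 - 2.576
z_β = 0.28 · 4.472 - 2.576
z_β = -1.324

Power = Φ(z_β) = Φ(-1.324) ≈ 0.093

Effect size d = 0.28 is small by Cohen's convention (0.2/0.5/0.8).

Threshold: power ≥ 0.80 is conventionally adequate.
Power ≈ 0.09 → the study is underpowered (power < 0.80).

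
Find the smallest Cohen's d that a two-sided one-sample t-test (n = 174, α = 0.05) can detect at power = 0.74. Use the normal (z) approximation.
d ≈ 0.20

Minimum detectable effect (one-sample t-test, normal approximation):
d = (z_{α/2} + z_β) / √n
d = (1.960 + 0.643) / √174
d = 2.603 / 13.191
d ≈ 0.20

By Cohen's convention (0.2 small / 0.5 medium / 0.8 large): small effect.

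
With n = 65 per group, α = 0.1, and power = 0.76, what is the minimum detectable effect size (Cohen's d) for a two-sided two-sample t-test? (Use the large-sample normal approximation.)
d ≈ 0.41

Minimum detectable effect (two-sample t-test, normal approximation):
d = (z_{α/2} + z_β) / √(n/2)
d = (1.645 + 0.706) / √(65/2)
d = 2.351 / 5.701
d ≈ 0.41

By Cohen's convention (0.2 small / 0.5 medium / 0.8 large): small effect.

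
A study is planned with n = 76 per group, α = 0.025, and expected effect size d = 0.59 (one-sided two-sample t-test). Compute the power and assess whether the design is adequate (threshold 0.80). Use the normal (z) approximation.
Power ≈ 0.95; the study is adequately powered (power ≥ 0.80)

Power calculation (two-sample t-test, normal approximation):
z_β = d · √(n/2) - z_α
z_β = 0.59 · √(76/2) - 1.960
z_β = 0.59 · 6.164 - 1.960
z_β = 1.677

Power = Φ(z_β) = Φ(1.677) ≈ 0.953

Effect size d = 0.59 is medium by Cohen's convention (0.2/0.5/0.8).

Threshold: power ≥ 0.80 is conventionally adequate.
Power ≈ 0.95 → the study is adequately powered (power ≥ 0.80).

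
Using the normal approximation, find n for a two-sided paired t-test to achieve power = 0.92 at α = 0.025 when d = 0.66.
n = 31 pairs

Sample size formula (paired t-test, normal approximation):
n = ((z_{α/2} + z_β) / d)²

z_{α/2} = 2.241 (for α = 0.025, two-sided)
z_β = 1.405 (for power = 0.92)
d = 0.66

n = ((2.241 + 1.405) / 0.66)²
n = (5.524)²
n ≈ 30.51
Round up to the next whole number: n = 31 pairs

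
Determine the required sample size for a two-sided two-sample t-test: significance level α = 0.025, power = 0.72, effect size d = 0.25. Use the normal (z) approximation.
n = 256 per group

Sample size formula (two-sample t-test, normal approximation):
n = 2 · ((z_{α/2} + z_β) / d)²

z_{α/2} = 2.241 (for α = 0.025, two-sided)
z_β = 0.583 (for power = 0.72)
d = 0.25

n = 2 · ((2.241 + 0.583) / 0.25)²
n = 2 · (11.296)²
n ≈ 255.20
Round up to the next whole number: n = 256 per group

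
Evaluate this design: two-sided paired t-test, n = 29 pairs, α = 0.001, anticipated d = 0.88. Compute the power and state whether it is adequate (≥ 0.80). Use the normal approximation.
Power ≈ 0.93; the study is adequately powered (power ≥ 0.80)

Power calculation (paired t-test, normal approximation):
z_β = d · √n - z_{α/2}
z_β = 0.88 · √29 - 3.291
z_β = 0.88 · 5.385 - 3.291
z_β = 1.448

Power = Φ(z_β) = Φ(1.448) ≈ 0.926

Effect size d = 0.88 is large by Cohen's convention (0.2/0.5/0.8).

Threshold: power ≥ 0.80 is conventionally adequate.
Power ≈ 0.93 → the study is adequately powered (power ≥ 0.80).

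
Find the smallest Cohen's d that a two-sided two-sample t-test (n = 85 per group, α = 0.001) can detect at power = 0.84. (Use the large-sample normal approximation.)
d ≈ 0.66

Minimum detectable effect (two-sample t-test, normal approximation):
d = (z_{α/2} + z_β) / √(n/2)
d = (3.291 + 0.994) / √(85/2)
d = 4.285 / 6.519
d ≈ 0.66

By Cohen's convention (0.2 small / 0.5 medium / 0.8 large): medium effect.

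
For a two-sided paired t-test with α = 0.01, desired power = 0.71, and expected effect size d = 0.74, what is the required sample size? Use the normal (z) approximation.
n = 18 pairs

Sample size formula (paired t-test, normal approximation):
n = ((z_{α/2} + z_β) / d)²

z_{α/2} = 2.576 (for α = 0.01, two-sided)
z_β = 0.553 (for power = 0.71)
d = 0.74

n = ((2.576 + 0.553) / 0.74)²
n = (4.228)²
n ≈ 17.88
Round up to the next whole number: n = 18 pairs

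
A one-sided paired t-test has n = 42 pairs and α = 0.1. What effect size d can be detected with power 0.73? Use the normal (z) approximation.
d ≈ 0.29

Minimum detectable effect (paired t-test, normal approximation):
d = (z_α + z_β) / √n
d = (1.282 + 0.613) / √42
d = 1.894 / 6.481
d ≈ 0.29

By Cohen's convention (0.2 small / 0.5 medium / 0.8 large): small effect.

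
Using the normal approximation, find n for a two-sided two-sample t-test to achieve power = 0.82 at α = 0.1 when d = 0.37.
n = 96 per group

Sample size formula (two-sample t-test, normal approximation):
n = 2 · ((z_{α/2} + z_β) / d)²

z_{α/2} = 1.645 (for α = 0.1, two-sided)
z_β = 0.915 (for power = 0.82)
d = 0.37

n = 2 · ((1.645 + 0.915) / 0.37)²
n = 2 · (6.919)²
n ≈ 95.75
Round up to the next whole number: n = 96 per group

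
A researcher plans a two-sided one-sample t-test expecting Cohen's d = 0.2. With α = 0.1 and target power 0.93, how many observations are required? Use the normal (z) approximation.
n = 244

Sample size formula (one-sample t-test, normal approximation):
n = ((z_{α/2} + z_β) / d)²

z_{α/2} = 1.645 (for α = 0.1, two-sided)
z_β = 1.476 (for power = 0.93)
d = 0.2

n = ((1.645 + 1.476) / 0.2)²
n = (15.605)²
n ≈ 243.52
Round up to the next whole number: n = 244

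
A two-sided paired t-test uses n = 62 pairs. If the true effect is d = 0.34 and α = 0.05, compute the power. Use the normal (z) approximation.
Power ≈ 0.76

Power calculation (paired t-test, normal approximation):
z_β = d · √n - z_{α/2}
z_β = 0.34 · √62 - 1.960
z_β = 0.34 · 7.874 - 1.960
z_β = 0.717

Power = Φ(z_β) = Φ(0.717) ≈ 0.763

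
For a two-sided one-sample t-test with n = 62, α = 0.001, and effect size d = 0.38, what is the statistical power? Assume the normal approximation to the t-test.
Power ≈ 0.38

Power calculation (one-sample t-test, normal approximation):
z_β = d · √n - z_{α/2}
z_β = 0.38 · √62 - 3.291
z_β = 0.38 · 7.874 - 3.291
z_β = -0.298

Power = Φ(z_β) = Φ(-0.298) ≈ 0.383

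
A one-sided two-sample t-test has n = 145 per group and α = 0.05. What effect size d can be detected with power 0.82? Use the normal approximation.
d ≈ 0.30

Minimum detectable effect (two-sample t-test, normal approximation):
d = (z_α + z_β) / √(n/2)
d = (1.645 + 0.915) / √(145/2)
d = 2.560 / 8.515
d ≈ 0.30

By Cohen's convention (0.2 small / 0.5 medium / 0.8 large): small effect.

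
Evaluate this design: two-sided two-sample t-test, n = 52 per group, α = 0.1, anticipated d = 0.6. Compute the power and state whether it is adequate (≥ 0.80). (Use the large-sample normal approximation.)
Power ≈ 0.92; the study is adequately powered (power ≥ 0.80)

Power calculation (two-sample t-test, normal approximation):
z_β = d · √(n/2) - z_{α/2}
z_β = 0.6 · √(52/2) - 1.645
z_β = 0.6 · 5.099 - 1.645
z_β = 1.415

Power = Φ(z_β) = Φ(1.415) ≈ 0.921

Effect size d = 0.6 is medium by Cohen's convention (0.2/0.5/0.8).

Threshold: power ≥ 0.80 is conventionally adequate.
Power ≈ 0.92 → the study is adequately powered (power ≥ 0.80).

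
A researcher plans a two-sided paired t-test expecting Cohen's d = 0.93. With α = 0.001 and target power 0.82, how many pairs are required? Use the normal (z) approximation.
n = 21 pairs

Sample size formula (paired t-test, normal approximation):
n = ((z_{α/2} + z_β) / d)²

z_{α/2} = 3.291 (for α = 0.001, two-sided)
z_β = 0.915 (for power = 0.82)
d = 0.93

n = ((3.291 + 0.915) / 0.93)²
n = (4.523)²
n ≈ 20.46
Round up to the next whole number: n = 21 pairs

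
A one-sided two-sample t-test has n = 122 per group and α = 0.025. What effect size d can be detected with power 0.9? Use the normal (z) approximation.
d ≈ 0.42

Minimum detectable effect (two-sample t-test, normal approximation):
d = (z_α + z_β) / √(n/2)
d = (1.960 + 1.282) / √(122/2)
d = 3.242 / 7.810
d ≈ 0.42

By Cohen's convention (0.2 small / 0.5 medium / 0.8 large): small effect.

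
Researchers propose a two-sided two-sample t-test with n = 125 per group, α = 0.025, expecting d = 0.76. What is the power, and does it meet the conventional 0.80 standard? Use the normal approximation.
Power ≈ 1.00; the study is adequately powered (power ≥ 0.80)

Power calculation (two-sample t-test, normal approximation):
z_β = d · √(n/2) - z_{α/2}
z_β = 0.76 · √(125/2) - 2.241
z_β = 0.76 · 7.906 - 2.241
z_β = 3.767

Power = Φ(z_β) = Φ(3.767) ≈ 1.000

Effect size d = 0.76 is medium by Cohen's convention (0.2/0.5/0.8).

Threshold: power ≥ 0.80 is conventionally adequate.
Power ≈ 1.00 → the study is adequately powered (power ≥ 0.80).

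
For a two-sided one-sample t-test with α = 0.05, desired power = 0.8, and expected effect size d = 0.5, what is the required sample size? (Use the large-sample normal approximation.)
n = 32

Sample size formula (one-sample t-test, normal approximation):
n = ((z_{α/2} + z_β) / d)²

z_{α/2} = 1.960 (for α = 0.05, two-sided)
z_β = 0.842 (for power = 0.8)
d = 0.5

n = ((1.960 + 0.842) / 0.5)²
n = (5.604)²
n ≈ 31.40
Round up to the next whole number: n = 32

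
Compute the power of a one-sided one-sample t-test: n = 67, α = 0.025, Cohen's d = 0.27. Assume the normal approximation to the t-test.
Power ≈ 0.60

Power calculation (one-sample t-test, normal approximation):
z_β = d · √n - z_α
z_β = 0.27 · √67 - 1.960
z_β = 0.27 · 8.185 - 1.960
z_β = 0.250

Power = Φ(z_β) = Φ(0.250) ≈ 0.599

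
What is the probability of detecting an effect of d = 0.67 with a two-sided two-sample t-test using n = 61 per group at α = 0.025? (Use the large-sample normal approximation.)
Power ≈ 0.93

Power calculation (two-sample t-test, normal approximation):
z_β = d · √(n/2) - z_{α/2}
z_β = 0.67 · √(61/2) - 2.241
z_β = 0.67 · 5.523 - 2.241
z_β = 1.459

Power = Φ(z_β) = Φ(1.459) ≈ 0.928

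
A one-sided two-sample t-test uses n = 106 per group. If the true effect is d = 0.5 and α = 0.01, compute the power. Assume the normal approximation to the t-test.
Power ≈ 0.91

Power calculation (two-sample t-test, normal approximation):
z_β = d · √(n/2) - z_α
z_β = 0.5 · √(106/2) - 2.326
z_β = 0.5 · 7.280 - 2.326
z_β = 1.314

Power = Φ(z_β) = Φ(1.314) ≈ 0.906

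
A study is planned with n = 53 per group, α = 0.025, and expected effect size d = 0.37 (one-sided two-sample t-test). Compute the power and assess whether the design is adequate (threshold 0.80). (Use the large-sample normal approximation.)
Power ≈ 0.48; the study is underpowered (power < 0.80)

Power calculation (two-sample t-test, normal approximation):
z_β = d · √(n/2) - z_α
z_β = 0.37 · √(53/2) - 1.960
z_β = 0.37 · 5.148 - 1.960
z_β = -0.055

Power = Φ(z_β) = Φ(-0.055) ≈ 0.478

Effect size d = 0.37 is small by Cohen's convention (0.2/0.5/0.8).

Threshold: power ≥ 0.80 is conventionally adequate.
Power ≈ 0.48 → the study is underpowered (power < 0.80).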